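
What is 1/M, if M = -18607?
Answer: -1/18607 ≈ -5.3743e-5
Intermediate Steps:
1/M = 1/(-18607) = -1/18607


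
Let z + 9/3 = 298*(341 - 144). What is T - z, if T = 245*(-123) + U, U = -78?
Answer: -88916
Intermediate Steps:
z = 58703 (z = -3 + 298*(341 - 144) = -3 + 298*197 = -3 + 58706 = 58703)
T = -30213 (T = 245*(-123) - 78 = -30135 - 78 = -30213)
T - z = -30213 - 1*58703 = -30213 - 58703 = -88916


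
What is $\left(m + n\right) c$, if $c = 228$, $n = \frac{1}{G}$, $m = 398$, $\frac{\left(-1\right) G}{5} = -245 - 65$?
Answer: $\frac{70326714}{775} \approx 90744.0$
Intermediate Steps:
$G = 1550$ ($G = - 5 \left(-245 - 65\right) = \left(-5\right) \left(-310\right) = 1550$)
$n = \frac{1}{1550} \approx 0.00064516$
$\left(m + n\right) c = \left(398 + \frac{1}{1550}\right) 228 = \frac{616901}{1550} \cdot 228 = \frac{70326714}{775}$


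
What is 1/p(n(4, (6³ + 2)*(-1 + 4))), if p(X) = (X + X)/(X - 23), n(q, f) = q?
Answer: -19/8 ≈ -2.3750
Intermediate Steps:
p(X) = 2*X/(-23 + X) (p(X) = (2*X)/(-23 + X) = 2*X/(-23 + X))
1/p(n(4, (6³ + 2)*(-1 + 4))) = 1/(2*4/(-23 + 4)) = 1/(2*4/(-19)) = 1/(2*4*(-1/19)) = 1/(-8/19) = -19/8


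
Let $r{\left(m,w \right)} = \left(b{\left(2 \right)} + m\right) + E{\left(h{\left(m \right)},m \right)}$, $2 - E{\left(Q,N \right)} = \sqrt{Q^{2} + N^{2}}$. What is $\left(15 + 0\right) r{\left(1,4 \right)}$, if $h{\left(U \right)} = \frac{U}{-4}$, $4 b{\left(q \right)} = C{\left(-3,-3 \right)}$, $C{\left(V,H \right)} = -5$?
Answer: $\frac{105}{4} - \frac{15 \sqrt{17}}{4} \approx 10.788$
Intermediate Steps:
$b{\left(q \right)} = - \frac{5}{4}$ ($b{\left(q \right)} = \frac{1}{4} \left(-5\right) = - \frac{5}{4}$)
$h{\left(U \right)} = - \frac{U}{4}$ ($h{\left(U \right)} = U \left(- \frac{1}{4}\right) = - \frac{U}{4}$)
$E{\left(Q,N \right)} = 2 - \sqrt{N^{2} + Q^{2}}$ ($E{\left(Q,N \right)} = 2 - \sqrt{Q^{2} + N^{2}} = 2 - \sqrt{N^{2} + Q^{2}}$)
$r{\left(m,w \right)} = \frac{3}{4} + m - \frac{\sqrt{17} \sqrt{m^{2}}}{4}$ ($r{\left(m,w \right)} = \left(- \frac{5}{4} + m\right) - \left(-2 + \sqrt{m^{2} + \left(- \frac{m}{4}\right)^{2}}\right) = \left(- \frac{5}{4} + m\right) - \left(-2 + \sqrt{m^{2} + \frac{m^{2}}{16}}\right) = \left(- \frac{5}{4} + m\right) - \left(-2 + \sqrt{\frac{17 m^{2}}{16}}\right) = \left(- \frac{5}{4} + m\right) - \left(-2 + \frac{\sqrt{17} \sqrt{m^{2}}}{4}\right) = \frac{3}{4} + m - \frac{\sqrt{17} \sqrt{m^{2}}}{4}$)
$\left(15 + 0\right) r{\left(1,4 \right)} = \left(15 + 0\right) \left(\frac{3}{4} + 1 - \frac{\sqrt{17} \sqrt{1^{2}}}{4}\right) = 15 \left(\frac{3}{4} + 1 - \frac{\sqrt{17} \sqrt{1}}{4}\right) = 15 \left(\frac{3}{4} + 1 - \frac{1}{4} \sqrt{17} \cdot 1\right) = 15 \left(\frac{3}{4} + 1 - \frac{\sqrt{17}}{4}\right) = 15 \left(\frac{7}{4} - \frac{\sqrt{17}}{4}\right) = \frac{105}{4} - \frac{15 \sqrt{17}}{4}$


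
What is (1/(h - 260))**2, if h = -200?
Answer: 1/211600 ≈ 4.7259e-6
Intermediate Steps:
(1/(h - 260))**2 = (1/(-200 - 260))**2 = (1/(-460))**2 = (-1/460)**2 = 1/211600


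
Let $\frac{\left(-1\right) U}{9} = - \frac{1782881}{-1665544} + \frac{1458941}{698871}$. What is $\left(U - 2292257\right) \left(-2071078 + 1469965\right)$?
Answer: $\frac{534634140086709385169373}{388000133608} \approx 1.3779 \cdot 10^{12}$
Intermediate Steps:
$U = - \frac{11027802768765}{388000133608}$ ($U = - 9 \left(- \frac{1782881}{-1665544} + \frac{1458941}{698871}\right) = - 9 \left(\left(-1782881\right) \left(- \frac{1}{1665544}\right) + 1458941 \cdot \frac{1}{698871}\right) = - 9 \left(\frac{1782881}{1665544} + \frac{1458941}{698871}\right) = \left(-9\right) \frac{3675934256255}{1164000400824} = - \frac{11027802768765}{388000133608} \approx -28.422$)
$\left(U - 2292257\right) \left(-2071078 + 1469965\right) = \left(- \frac{11027802768765}{388000133608} - 2292257\right) \left(-2071078 + 1469965\right) = \left(- \frac{889407050066642021}{388000133608}\right) \left(-601113\right) = \frac{534634140086709385169373}{388000133608}$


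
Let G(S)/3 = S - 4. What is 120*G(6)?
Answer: 720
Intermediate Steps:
G(S) = -12 + 3*S (G(S) = 3*(S - 4) = 3*(-4 + S) = -12 + 3*S)
120*G(6) = 120*(-12 + 3*6) = 120*(-12 + 18) = 120*6 = 720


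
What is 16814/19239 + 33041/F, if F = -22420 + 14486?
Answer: -502273523/152642226 ≈ -3.2905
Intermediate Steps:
F = -7934
16814/19239 + 33041/F = 16814/19239 + 33041/(-7934) = 16814*(1/19239) + 33041*(-1/7934) = 16814/19239 - 33041/7934 = -502273523/152642226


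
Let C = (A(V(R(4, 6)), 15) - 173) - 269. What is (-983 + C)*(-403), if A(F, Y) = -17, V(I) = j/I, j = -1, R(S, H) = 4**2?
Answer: 581126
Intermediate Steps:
R(S, H) = 16
V(I) = -1/I
C = -459 (C = (-17 - 173) - 269 = -190 - 269 = -459)
(-983 + C)*(-403) = (-983 - 459)*(-403) = -1442*(-403) = 581126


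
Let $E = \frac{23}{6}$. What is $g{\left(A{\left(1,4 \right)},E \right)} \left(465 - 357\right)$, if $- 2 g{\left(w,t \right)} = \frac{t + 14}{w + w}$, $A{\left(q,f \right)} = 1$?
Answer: $- \frac{963}{2} \approx -481.5$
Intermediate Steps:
$E = \frac{23}{6}$ ($E = 23 \cdot \frac{1}{6} = \frac{23}{6} \approx 3.8333$)
$g{\left(w,t \right)} = - \frac{14 + t}{4 w}$ ($g{\left(w,t \right)} = - \frac{\left(t + 14\right) \frac{1}{w + w}}{2} = - \frac{\left(14 + t\right) \frac{1}{2 w}}{2} = - \frac{\frac{1}{2} \frac{1}{w} \left(14 + t\right)}{2} = - \frac{14 + t}{4 w}$)
$g{\left(A{\left(1,4 \right)},E \right)} \left(465 - 357\right) = \frac{-14 - \frac{23}{6}}{4 \cdot 1} \left(465 - 357\right) = \frac{1}{4} \cdot 1 \left(-14 - \frac{23}{6}\right) 108 = \frac{1}{4} \cdot 1 \left(- \frac{107}{6}\right) 108 = \left(- \frac{107}{24}\right) 108 = - \frac{963}{2}$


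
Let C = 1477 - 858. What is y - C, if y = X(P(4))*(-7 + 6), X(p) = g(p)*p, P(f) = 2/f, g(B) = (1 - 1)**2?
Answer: -619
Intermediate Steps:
g(B) = 0 (g(B) = 0**2 = 0)
X(p) = 0 (X(p) = 0*p = 0)
C = 619
y = 0 (y = 0*(-7 + 6) = 0*(-1) = 0)
y - C = 0 - 1*619 = 0 - 619 = -619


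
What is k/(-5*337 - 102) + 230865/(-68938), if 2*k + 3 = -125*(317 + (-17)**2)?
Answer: 1099287201/61596103 ≈ 17.847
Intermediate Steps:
k = -75753/2 (k = -3/2 + (-125*(317 + (-17)**2))/2 = -3/2 + (-125*(317 + 289))/2 = -3/2 + (-125*606)/2 = -3/2 + (1/2)*(-75750) = -3/2 - 37875 = -75753/2 ≈ -37877.)
k/(-5*337 - 102) + 230865/(-68938) = -75753/(2*(-5*337 - 102)) + 230865/(-68938) = -75753/(2*(-1685 - 102)) + 230865*(-1/68938) = -75753/2/(-1787) - 230865/68938 = -75753/2*(-1/1787) - 230865/68938 = 75753/3574 - 230865/68938 = 1099287201/61596103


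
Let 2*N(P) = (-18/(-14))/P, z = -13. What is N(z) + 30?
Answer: 5451/182 ≈ 29.951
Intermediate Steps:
N(P) = 9/(14*P) (N(P) = ((-18/(-14))/P)/2 = ((-18*(-1/14))/P)/2 = (9/(7*P))/2 = 9/(14*P))
N(z) + 30 = (9/14)/(-13) + 30 = (9/14)*(-1/13) + 30 = -9/182 + 30 = 5451/182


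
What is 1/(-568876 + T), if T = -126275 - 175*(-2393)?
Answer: -1/276376 ≈ -3.6183e-6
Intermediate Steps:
T = 292500 (T = -126275 - 1*(-418775) = -126275 + 418775 = 292500)
1/(-568876 + T) = 1/(-568876 + 292500) = 1/(-276376) = -1/276376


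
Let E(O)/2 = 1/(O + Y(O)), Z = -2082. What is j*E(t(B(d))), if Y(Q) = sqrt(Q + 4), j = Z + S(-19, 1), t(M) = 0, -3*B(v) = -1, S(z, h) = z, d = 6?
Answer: -2101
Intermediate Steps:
B(v) = 1/3 (B(v) = -1/3*(-1) = 1/3)
j = -2101 (j = -2082 - 19 = -2101)
Y(Q) = sqrt(4 + Q)
E(O) = 2/(O + sqrt(4 + O))
j*E(t(B(d))) = -4202/(0 + sqrt(4 + 0)) = -4202/(0 + sqrt(4)) = -4202/(0 + 2) = -4202/2 = -2101*1 = -2101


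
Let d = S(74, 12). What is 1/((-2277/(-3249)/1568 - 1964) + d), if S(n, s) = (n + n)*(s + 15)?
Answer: 566048/1150209789 ≈ 0.00049213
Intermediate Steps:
S(n, s) = 2*n*(15 + s) (S(n, s) = (2*n)*(15 + s) = 2*n*(15 + s))
d = 3996 (d = 2*74*(15 + 12) = 2*74*27 = 3996)
1/((-2277/(-3249)/1568 - 1964) + d) = 1/((-2277/(-3249)/1568 - 1964) + 3996) = 1/((-2277*(-1/3249)*(1/1568) - 1964) + 3996) = 1/(((253/361)*(1/1568) - 1964) + 3996) = 1/((253/566048 - 1964) + 3996) = 1/(-1111718019/566048 + 3996) = 1/(1150209789/566048) = 566048/1150209789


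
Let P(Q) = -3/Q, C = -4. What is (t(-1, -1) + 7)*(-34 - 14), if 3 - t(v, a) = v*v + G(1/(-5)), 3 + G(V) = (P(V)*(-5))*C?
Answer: 13824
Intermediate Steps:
G(V) = -3 - 60/V (G(V) = -3 + (-3/V*(-5))*(-4) = -3 + (15/V)*(-4) = -3 - 60/V)
t(v, a) = -294 - v² (t(v, a) = 3 - (v*v + (-3 - 60/(1/(-5)))) = 3 - (v² + (-3 - 60/(-⅕))) = 3 - (v² + (-3 - 60*(-5))) = 3 - (v² + (-3 + 300)) = 3 - (v² + 297) = 3 - (297 + v²) = 3 + (-297 - v²) = -294 - v²)
(t(-1, -1) + 7)*(-34 - 14) = ((-294 - 1*(-1)²) + 7)*(-34 - 14) = ((-294 - 1*1) + 7)*(-48) = ((-294 - 1) + 7)*(-48) = (-295 + 7)*(-48) = -288*(-48) = 13824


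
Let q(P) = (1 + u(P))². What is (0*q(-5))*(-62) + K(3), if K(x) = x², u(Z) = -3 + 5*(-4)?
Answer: 9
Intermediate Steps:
u(Z) = -23 (u(Z) = -3 - 20 = -23)
q(P) = 484 (q(P) = (1 - 23)² = (-22)² = 484)
(0*q(-5))*(-62) + K(3) = (0*484)*(-62) + 3² = 0*(-62) + 9 = 0 + 9 = 9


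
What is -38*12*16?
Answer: -7296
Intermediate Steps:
-38*12*16 = -456*16 = -7296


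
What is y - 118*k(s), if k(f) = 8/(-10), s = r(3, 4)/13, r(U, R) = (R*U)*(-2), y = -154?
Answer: -298/5 ≈ -59.600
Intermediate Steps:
r(U, R) = -2*R*U
s = -24/13 (s = -2*4*3/13 = -24*1/13 = -24/13 ≈ -1.8462)
k(f) = -⅘ (k(f) = 8*(-⅒) = -⅘)
y - 118*k(s) = -154 - 118*(-⅘) = -154 + 472/5 = -298/5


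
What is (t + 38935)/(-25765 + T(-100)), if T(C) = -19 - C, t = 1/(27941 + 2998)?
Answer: -602304983/397318638 ≈ -1.5159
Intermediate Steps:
t = 1/30939 ≈ 3.2322e-5
(t + 38935)/(-25765 + T(-100)) = (1/30939 + 38935)/(-25765 + (-19 - 1*(-100))) = 1204609966/(30939*(-25765 + (-19 + 100))) = 1204609966/(30939*(-25765 + 81)) = (1204609966/30939)/(-25684) = (1204609966/30939)*(-1/25684) = -602304983/397318638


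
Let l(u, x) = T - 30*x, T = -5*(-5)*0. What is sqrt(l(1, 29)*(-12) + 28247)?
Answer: sqrt(38687) ≈ 196.69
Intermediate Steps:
T = 0 (T = 25*0 = 0)
l(u, x) = -30*x (l(u, x) = 0 - 30*x = -30*x)
sqrt(l(1, 29)*(-12) + 28247) = sqrt(-30*29*(-12) + 28247) = sqrt(-870*(-12) + 28247) = sqrt(10440 + 28247) = sqrt(38687)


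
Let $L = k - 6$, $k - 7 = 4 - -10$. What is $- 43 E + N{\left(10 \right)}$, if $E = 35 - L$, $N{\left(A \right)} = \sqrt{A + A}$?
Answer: $-860 + 2 \sqrt{5} \approx -855.53$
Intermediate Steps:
$k = 21$ ($k = 7 + \left(4 - -10\right) = 7 + \left(4 + 10\right) = 7 + 14 = 21$)
$L = 15$ ($L = 21 - 6 = 15$)
$N{\left(A \right)} = \sqrt{2} \sqrt{A}$ ($N{\left(A \right)} = \sqrt{2 A} = \sqrt{2} \sqrt{A}$)
$E = 20$ ($E = 35 - 15 = 20$)
$- 43 E + N{\left(10 \right)} = \left(-43\right) 20 + \sqrt{2} \sqrt{10} = -860 + 2 \sqrt{5}$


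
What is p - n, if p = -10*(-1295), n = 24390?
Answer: -11440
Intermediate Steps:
p = 12950
p - n = 12950 - 1*24390 = 12950 - 24390 = -11440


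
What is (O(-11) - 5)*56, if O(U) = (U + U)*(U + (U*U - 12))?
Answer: -121016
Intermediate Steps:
O(U) = 2*U*(-12 + U + U²) (O(U) = (2*U)*(U + (U² - 12)) = (2*U)*(U + (-12 + U²)) = (2*U)*(-12 + U + U²) = 2*U*(-12 + U + U²))
(O(-11) - 5)*56 = (2*(-11)*(-12 - 11 + (-11)²) - 5)*56 = (2*(-11)*(-12 - 11 + 121) - 5)*56 = (2*(-11)*98 - 5)*56 = (-2156 - 5)*56 = -2161*56 = -121016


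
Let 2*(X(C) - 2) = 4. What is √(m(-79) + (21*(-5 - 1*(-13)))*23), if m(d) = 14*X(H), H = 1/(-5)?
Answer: 28*√5 ≈ 62.610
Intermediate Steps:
H = -⅕ ≈ -0.20000
X(C) = 4 (X(C) = 2 + (½)*4 = 2 + 2 = 4)
m(d) = 56 (m(d) = 14*4 = 56)
√(m(-79) + (21*(-5 - 1*(-13)))*23) = √(56 + (21*(-5 - 1*(-13)))*23) = √(56 + (21*(-5 + 13))*23) = √(56 + (21*8)*23) = √(56 + 168*23) = √(56 + 3864) = √3920 = 28*√5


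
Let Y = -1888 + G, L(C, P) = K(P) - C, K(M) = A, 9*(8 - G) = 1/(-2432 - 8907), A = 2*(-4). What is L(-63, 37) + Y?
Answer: -186243074/102051 ≈ -1825.0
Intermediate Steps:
A = -8
G = 816409/102051 (G = 8 - 1/(9*(-2432 - 8907)) = 8 - ⅑/(-11339) = 8 - ⅑*(-1/11339) = 8 + 1/102051 = 816409/102051 ≈ 8.0000)
K(M) = -8
L(C, P) = -8 - C
Y = -191855879/102051 (Y = -1888 + 816409/102051 = -191855879/102051 ≈ -1880.0)
L(-63, 37) + Y = (-8 - 1*(-63)) - 191855879/102051 = (-8 + 63) - 191855879/102051 = 55 - 191855879/102051 = -186243074/102051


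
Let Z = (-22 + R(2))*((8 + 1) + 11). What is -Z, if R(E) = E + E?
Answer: 360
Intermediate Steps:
R(E) = 2*E
Z = -360 (Z = (-22 + 2*2)*((8 + 1) + 11) = (-22 + 4)*(9 + 11) = -18*20 = -360)
-Z = -1*(-360) = 360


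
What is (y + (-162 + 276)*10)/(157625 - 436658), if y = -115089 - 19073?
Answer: 133022/279033 ≈ 0.47673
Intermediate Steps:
y = -134162
(y + (-162 + 276)*10)/(157625 - 436658) = (-134162 + (-162 + 276)*10)/(157625 - 436658) = (-134162 + 114*10)/(-279033) = (-134162 + 1140)*(-1/279033) = -133022*(-1/279033) = 133022/279033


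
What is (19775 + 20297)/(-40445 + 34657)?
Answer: -10018/1447 ≈ -6.9233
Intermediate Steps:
(19775 + 20297)/(-40445 + 34657) = 40072/(-5788) = 40072*(-1/5788) = -10018/1447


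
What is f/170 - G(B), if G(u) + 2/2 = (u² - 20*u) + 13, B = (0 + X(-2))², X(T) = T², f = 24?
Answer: 4432/85 ≈ 52.141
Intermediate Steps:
B = 16 (B = (0 + (-2)²)² = (0 + 4)² = 4² = 16)
G(u) = 12 + u² - 20*u (G(u) = -1 + ((u² - 20*u) + 13) = -1 + (13 + u² - 20*u) = 12 + u² - 20*u)
f/170 - G(B) = 24/170 - (12 + 16² - 20*16) = 24*(1/170) - (12 + 256 - 320) = 12/85 - 1*(-52) = 12/85 + 52 = 4432/85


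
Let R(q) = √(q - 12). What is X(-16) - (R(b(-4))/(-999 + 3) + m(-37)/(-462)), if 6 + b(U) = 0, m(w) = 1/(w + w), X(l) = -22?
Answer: -752137/34188 + I*√2/332 ≈ -22.0 + 0.0042597*I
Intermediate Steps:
m(w) = 1/(2*w)
b(U) = -6 (b(U) = -6 + 0 = -6)
R(q) = √(-12 + q)
X(-16) - (R(b(-4))/(-999 + 3) + m(-37)/(-462)) = -22 - (√(-12 - 6)/(-999 + 3) + ((½)/(-37))/(-462)) = -22 - (√(-18)/(-996) + ((½)*(-1/37))*(-1/462)) = -22 - ((3*I*√2)*(-1/996) - 1/74*(-1/462)) = -22 - (-I*√2/332 + 1/34188) = -22 - (1/34188 - I*√2/332) = -22 + (-1/34188 + I*√2/332) = -752137/34188 + I*√2/332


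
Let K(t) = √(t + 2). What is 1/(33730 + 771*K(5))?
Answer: 33730/1133551813 - 771*√7/1133551813 ≈ 2.7956e-5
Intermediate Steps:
K(t) = √(2 + t)
1/(33730 + 771*K(5)) = 1/(33730 + 771*√(2 + 5)) = 1/(33730 + 771*√7)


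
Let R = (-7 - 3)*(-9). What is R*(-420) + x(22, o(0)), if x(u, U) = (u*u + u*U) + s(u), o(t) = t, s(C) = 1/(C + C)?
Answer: -1641903/44 ≈ -37316.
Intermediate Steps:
s(C) = 1/(2*C)
R = 90 (R = -10*(-9) = 90)
x(u, U) = u**2 + 1/(2*u) + U*u (x(u, U) = (u*u + u*U) + 1/(2*u) = (u**2 + U*u) + 1/(2*u) = u**2 + 1/(2*u) + U*u)
R*(-420) + x(22, o(0)) = 90*(-420) + (22**2 + (1/2)/22 + 0*22) = -37800 + (484 + (1/2)*(1/22) + 0) = -37800 + (484 + 1/44 + 0) = -37800 + 21297/44 = -1641903/44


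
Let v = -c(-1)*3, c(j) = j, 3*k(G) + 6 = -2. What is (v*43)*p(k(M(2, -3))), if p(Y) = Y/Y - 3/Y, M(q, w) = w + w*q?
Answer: 2193/8 ≈ 274.13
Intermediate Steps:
M(q, w) = w + q*w
k(G) = -8/3 (k(G) = -2 + (⅓)*(-2) = -2 - ⅔ = -8/3)
p(Y) = 1 - 3/Y
v = 3 (v = -1*(-1)*3 = 1*3 = 3)
(v*43)*p(k(M(2, -3))) = (3*43)*((-3 - 8/3)/(-8/3)) = 129*(-3/8*(-17/3)) = 129*(17/8) = 2193/8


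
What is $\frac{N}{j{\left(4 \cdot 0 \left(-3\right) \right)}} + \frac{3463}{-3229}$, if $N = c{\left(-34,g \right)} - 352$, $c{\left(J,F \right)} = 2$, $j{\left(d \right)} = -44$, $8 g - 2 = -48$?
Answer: $\frac{488889}{71038} \approx 6.8821$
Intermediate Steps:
$g = - \frac{23}{4}$ ($g = \frac{1}{4} + \frac{1}{8} \left(-48\right) = \frac{1}{4} - 6 = - \frac{23}{4} \approx -5.75$)
$N = -350$ ($N = 2 - 352 = -350$)
$\frac{N}{j{\left(4 \cdot 0 \left(-3\right) \right)}} + \frac{3463}{-3229} = - \frac{350}{-44} + \frac{3463}{-3229} = \left(-350\right) \left(- \frac{1}{44}\right) + 3463 \left(- \frac{1}{3229}\right) = \frac{175}{22} - \frac{3463}{3229} = \frac{488889}{71038}$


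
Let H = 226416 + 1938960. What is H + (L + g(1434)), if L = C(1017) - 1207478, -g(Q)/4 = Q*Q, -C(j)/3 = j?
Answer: -7270577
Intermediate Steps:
C(j) = -3*j
g(Q) = -4*Q² (g(Q) = -4*Q*Q = -4*Q²)
L = -1210529 (L = -3*1017 - 1207478 = -3051 - 1207478 = -1210529)
H = 2165376
H + (L + g(1434)) = 2165376 + (-1210529 - 4*1434²) = 2165376 + (-1210529 - 4*2056356) = 2165376 + (-1210529 - 8225424) = 2165376 - 9435953 = -7270577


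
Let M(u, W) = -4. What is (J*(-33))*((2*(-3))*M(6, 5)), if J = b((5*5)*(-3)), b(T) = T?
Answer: 59400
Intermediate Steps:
J = -75 (J = (5*5)*(-3) = 25*(-3) = -75)
(J*(-33))*((2*(-3))*M(6, 5)) = (-75*(-33))*((2*(-3))*(-4)) = 2475*(-6*(-4)) = 2475*24 = 59400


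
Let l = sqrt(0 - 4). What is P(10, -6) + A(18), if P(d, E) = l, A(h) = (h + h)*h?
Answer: 648 + 2*I ≈ 648.0 + 2.0*I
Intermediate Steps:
A(h) = 2*h**2 (A(h) = (2*h)*h = 2*h**2)
l = 2*I (l = sqrt(-4) = 2*I ≈ 2.0*I)
P(d, E) = 2*I
P(10, -6) + A(18) = 2*I + 2*18**2 = 2*I + 2*324 = 2*I + 648 = 648 + 2*I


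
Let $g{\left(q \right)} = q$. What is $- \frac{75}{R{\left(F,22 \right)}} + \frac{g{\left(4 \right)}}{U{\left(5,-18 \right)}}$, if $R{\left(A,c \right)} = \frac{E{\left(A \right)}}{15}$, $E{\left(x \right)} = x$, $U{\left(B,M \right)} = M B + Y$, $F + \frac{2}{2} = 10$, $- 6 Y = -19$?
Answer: $- \frac{65149}{521} \approx -125.05$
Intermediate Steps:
$Y = \frac{19}{6}$ ($Y = \left(- \frac{1}{6}\right) \left(-19\right) = \frac{19}{6} \approx 3.1667$)
$F = 9$ ($F = -1 + 10 = 9$)
$U{\left(B,M \right)} = \frac{19}{6} + B M$ ($U{\left(B,M \right)} = M B + \frac{19}{6} = B M + \frac{19}{6} = \frac{19}{6} + B M$)
$R{\left(A,c \right)} = \frac{A}{15}$
$- \frac{75}{R{\left(F,22 \right)}} + \frac{g{\left(4 \right)}}{U{\left(5,-18 \right)}} = - \frac{75}{\frac{1}{15} \cdot 9} + \frac{4}{\frac{19}{6} + 5 \left(-18\right)} = - \frac{75}{\frac{3}{5}} + \frac{4}{\frac{19}{6} - 90} = \left(-75\right) \frac{5}{3} + \frac{4}{- \frac{521}{6}} = -125 + 4 \left(- \frac{6}{521}\right) = -125 - \frac{24}{521} = - \frac{65149}{521}$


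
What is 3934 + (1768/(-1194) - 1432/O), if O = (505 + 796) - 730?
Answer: 1339689790/340887 ≈ 3930.0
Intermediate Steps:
O = 571 (O = 1301 - 730 = 571)
3934 + (1768/(-1194) - 1432/O) = 3934 + (1768/(-1194) - 1432/571) = 3934 + (1768*(-1/1194) - 1432*1/571) = 3934 + (-884/597 - 1432/571) = 3934 - 1359668/340887 = 1339689790/340887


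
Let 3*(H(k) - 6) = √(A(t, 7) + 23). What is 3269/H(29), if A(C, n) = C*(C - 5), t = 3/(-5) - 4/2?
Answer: 4413150/7031 - 49035*√1069/7031 ≈ 399.65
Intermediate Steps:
t = -13/5 (t = 3*(-⅕) - 4*½ = -⅗ - 2 = -13/5 ≈ -2.6000)
A(C, n) = C*(-5 + C)
H(k) = 6 + √1069/15 (H(k) = 6 + √(-13*(-5 - 13/5)/5 + 23)/3 = 6 + √(-13/5*(-38/5) + 23)/3 = 6 + √(494/25 + 23)/3 = 6 + √(1069/25)/3 = 6 + (√1069/5)/3 = 6 + √1069/15)
3269/H(29) = 3269/(6 + √1069/15)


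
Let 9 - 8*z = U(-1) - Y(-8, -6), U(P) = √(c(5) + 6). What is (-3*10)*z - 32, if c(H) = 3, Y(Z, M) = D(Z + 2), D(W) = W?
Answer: -32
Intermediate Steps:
Y(Z, M) = 2 + Z (Y(Z, M) = Z + 2 = 2 + Z)
U(P) = 3 (U(P) = √(3 + 6) = √9 = 3)
z = 0 (z = 9/8 - (3 - (2 - 8))/8 = 9/8 - (3 - 1*(-6))/8 = 9/8 - (3 + 6)/8 = 9/8 - ⅛*9 = 9/8 - 9/8 = 0)
(-3*10)*z - 32 = -3*10*0 - 32 = -30*0 - 32 = 0 - 32 = -32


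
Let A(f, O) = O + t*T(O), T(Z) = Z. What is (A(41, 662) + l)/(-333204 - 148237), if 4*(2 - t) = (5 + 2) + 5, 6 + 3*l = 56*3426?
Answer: -63950/481441 ≈ -0.13283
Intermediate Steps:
l = 63950 (l = -2 + (56*3426)/3 = -2 + (⅓)*191856 = -2 + 63952 = 63950)
t = -1 (t = 2 - ((5 + 2) + 5)/4 = 2 - (7 + 5)/4 = 2 - ¼*12 = 2 - 3 = -1)
A(f, O) = 0 (A(f, O) = O - O = 0)
(A(41, 662) + l)/(-333204 - 148237) = (0 + 63950)/(-333204 - 148237) = 63950/(-481441) = 63950*(-1/481441) = -63950/481441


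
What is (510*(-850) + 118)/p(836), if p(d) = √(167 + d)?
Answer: -433382*√1003/1003 ≈ -13684.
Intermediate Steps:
(510*(-850) + 118)/p(836) = (510*(-850) + 118)/(√(167 + 836)) = (-433500 + 118)/(√1003) = -433382*√1003/1003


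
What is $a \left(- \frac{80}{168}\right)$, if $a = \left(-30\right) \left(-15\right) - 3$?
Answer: $- \frac{1490}{7} \approx -212.86$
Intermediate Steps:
$a = 447$ ($a = 450 - 3 = 447$)
$a \left(- \frac{80}{168}\right) = 447 \left(- \frac{80}{168}\right) = 447 \left(\left(-80\right) \frac{1}{168}\right) = 447 \left(- \frac{10}{21}\right) = - \frac{1490}{7}$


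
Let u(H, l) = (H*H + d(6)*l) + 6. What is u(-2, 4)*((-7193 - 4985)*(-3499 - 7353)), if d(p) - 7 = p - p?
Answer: 5021914928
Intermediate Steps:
d(p) = 7 (d(p) = 7 + (p - p) = 7 + 0 = 7)
u(H, l) = 6 + H² + 7*l (u(H, l) = (H*H + 7*l) + 6 = (H² + 7*l) + 6 = 6 + H² + 7*l)
u(-2, 4)*((-7193 - 4985)*(-3499 - 7353)) = (6 + (-2)² + 7*4)*((-7193 - 4985)*(-3499 - 7353)) = (6 + 4 + 28)*(-12178*(-10852)) = 38*132155656 = 5021914928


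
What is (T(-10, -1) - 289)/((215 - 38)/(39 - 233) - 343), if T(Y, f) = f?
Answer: 56260/66719 ≈ 0.84324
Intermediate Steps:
(T(-10, -1) - 289)/((215 - 38)/(39 - 233) - 343) = (-1 - 289)/((215 - 38)/(39 - 233) - 343) = -290/(177/(-194) - 343) = -290/(177*(-1/194) - 343) = -290/(-177/194 - 343) = -290/(-66719/194) = -290*(-194/66719) = 56260/66719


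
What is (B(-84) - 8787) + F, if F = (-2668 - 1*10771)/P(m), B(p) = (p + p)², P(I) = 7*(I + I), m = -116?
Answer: 31579127/1624 ≈ 19445.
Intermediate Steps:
P(I) = 14*I (P(I) = 7*(2*I) = 14*I)
B(p) = 4*p² (B(p) = (2*p)² = 4*p²)
F = 13439/1624 (F = (-2668 - 1*10771)/((14*(-116))) = (-2668 - 10771)/(-1624) = -13439*(-1/1624) = 13439/1624 ≈ 8.2752)
(B(-84) - 8787) + F = (4*(-84)² - 8787) + 13439/1624 = (4*7056 - 8787) + 13439/1624 = (28224 - 8787) + 13439/1624 = 19437 + 13439/1624 = 31579127/1624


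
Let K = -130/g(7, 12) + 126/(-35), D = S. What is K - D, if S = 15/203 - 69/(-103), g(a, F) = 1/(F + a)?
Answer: -258680272/104545 ≈ -2474.3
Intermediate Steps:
S = 15552/20909 (S = 15*(1/203) - 69*(-1/103) = 15/203 + 69/103 = 15552/20909 ≈ 0.74379)
D = 15552/20909 ≈ 0.74379
K = -12368/5 (K = -130/(1/(12 + 7)) + 126/(-35) = -130/(1/19) + 126*(-1/35) = -130/1/19 - 18/5 = -130*19 - 18/5 = -2470 - 18/5 = -12368/5 ≈ -2473.6)
K - D = -12368/5 - 1*15552/20909 = -12368/5 - 15552/20909 = -258680272/104545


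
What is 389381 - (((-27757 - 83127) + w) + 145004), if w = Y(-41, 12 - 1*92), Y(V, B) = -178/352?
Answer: 62526025/176 ≈ 3.5526e+5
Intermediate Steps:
Y(V, B) = -89/176 (Y(V, B) = -178*1/352 = -89/176)
w = -89/176 ≈ -0.50568
389381 - (((-27757 - 83127) + w) + 145004) = 389381 - (((-27757 - 83127) - 89/176) + 145004) = 389381 - ((-110884 - 89/176) + 145004) = 389381 - (-19515673/176 + 145004) = 389381 - 1*6005031/176 = 389381 - 6005031/176 = 62526025/176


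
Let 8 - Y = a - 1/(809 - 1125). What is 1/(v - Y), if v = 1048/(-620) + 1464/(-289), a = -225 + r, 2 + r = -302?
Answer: -14155220/7696941953 ≈ -0.0018391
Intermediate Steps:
r = -304 (r = -2 - 302 = -304)
a = -529 (a = -225 - 304 = -529)
Y = 169691/316 (Y = 8 - (-529 - 1/(809 - 1125)) = 8 - (-529 - 1/(-316)) = 8 - (-529 - 1*(-1/316)) = 8 - (-529 + 1/316) = 8 - 1*(-167163/316) = 8 + 167163/316 = 169691/316 ≈ 537.00)
v = -302638/44795 (v = 1048*(-1/620) + 1464*(-1/289) = -262/155 - 1464/289 = -302638/44795 ≈ -6.7561)
1/(v - Y) = 1/(-302638/44795 - 1*169691/316) = 1/(-302638/44795 - 169691/316) = 1/(-7696941953/14155220) = -14155220/7696941953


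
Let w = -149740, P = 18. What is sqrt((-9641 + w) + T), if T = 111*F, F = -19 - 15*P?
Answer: 2*I*sqrt(47865) ≈ 437.56*I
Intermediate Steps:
F = -289 (F = -19 - 15*18 = -19 - 270 = -289)
T = -32079 (T = 111*(-289) = -32079)
sqrt((-9641 + w) + T) = sqrt((-9641 - 149740) - 32079) = sqrt(-159381 - 32079) = sqrt(-191460) = 2*I*sqrt(47865)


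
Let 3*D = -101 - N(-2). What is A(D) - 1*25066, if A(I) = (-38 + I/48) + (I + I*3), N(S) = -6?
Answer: -3633311/144 ≈ -25231.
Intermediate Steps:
D = -95/3 (D = (-101 - 1*(-6))/3 = (-101 + 6)/3 = (⅓)*(-95) = -95/3 ≈ -31.667)
A(I) = -38 + 193*I/48 (A(I) = (-38 + I*(1/48)) + (I + 3*I) = (-38 + I/48) + 4*I = -38 + 193*I/48)
A(D) - 1*25066 = (-38 + (193/48)*(-95/3)) - 1*25066 = (-38 - 18335/144) - 25066 = -23807/144 - 25066 = -3633311/144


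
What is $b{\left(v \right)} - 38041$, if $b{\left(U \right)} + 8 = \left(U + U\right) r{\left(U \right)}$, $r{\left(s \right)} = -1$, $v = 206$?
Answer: $-38461$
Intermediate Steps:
$b{\left(U \right)} = -8 - 2 U$ ($b{\left(U \right)} = -8 + \left(U + U\right) \left(-1\right) = -8 + 2 U \left(-1\right) = -8 - 2 U$)
$b{\left(v \right)} - 38041 = \left(-8 - 412\right) - 38041 = -420 - 38041 = -38461$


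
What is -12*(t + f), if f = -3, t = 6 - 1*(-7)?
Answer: -120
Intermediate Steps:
t = 13 (t = 6 + 7 = 13)
-12*(t + f) = -12*(13 - 3) = -12*10 = -120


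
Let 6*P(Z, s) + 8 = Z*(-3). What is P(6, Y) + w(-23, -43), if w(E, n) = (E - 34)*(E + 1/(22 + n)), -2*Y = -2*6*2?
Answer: 27497/21 ≈ 1309.4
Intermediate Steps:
Y = 12 (Y = -(-2*6)*2/2 = -(-6)*2 = -½*(-24) = 12)
P(Z, s) = -4/3 - Z/2 (P(Z, s) = -4/3 + (Z*(-3))/6 = -4/3 + (-3*Z)/6 = -4/3 - Z/2)
w(E, n) = (-34 + E)*(E + 1/(22 + n))
P(6, Y) + w(-23, -43) = (-4/3 - ½*6) + (-34 - 747*(-23) + 22*(-23)² - 43*(-23)² - 34*(-23)*(-43))/(22 - 43) = (-4/3 - 3) + (-34 + 17181 + 22*529 - 43*529 - 33626)/(-21) = -13/3 - (-34 + 17181 + 11638 - 22747 - 33626)/21 = -13/3 - 1/21*(-27588) = -13/3 + 9196/7 = 27497/21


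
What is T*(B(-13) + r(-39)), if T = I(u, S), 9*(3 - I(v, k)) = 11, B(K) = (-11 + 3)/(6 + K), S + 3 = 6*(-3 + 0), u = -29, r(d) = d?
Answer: -4240/63 ≈ -67.302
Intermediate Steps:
S = -21 (S = -3 + 6*(-3 + 0) = -3 + 6*(-3) = -3 - 18 = -21)
B(K) = -8/(6 + K)
I(v, k) = 16/9 (I(v, k) = 3 - ⅑*11 = 3 - 11/9 = 16/9)
T = 16/9 ≈ 1.7778
T*(B(-13) + r(-39)) = 16*(-8/(6 - 13) - 39)/9 = 16*(-8/(-7) - 39)/9 = 16*(-8*(-⅐) - 39)/9 = 16*(8/7 - 39)/9 = (16/9)*(-265/7) = -4240/63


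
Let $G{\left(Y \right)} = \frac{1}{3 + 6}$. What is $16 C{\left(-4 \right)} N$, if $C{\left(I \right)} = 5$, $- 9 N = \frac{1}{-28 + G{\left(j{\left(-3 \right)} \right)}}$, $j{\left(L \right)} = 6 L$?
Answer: $\frac{80}{251} \approx 0.31873$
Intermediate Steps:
$G{\left(Y \right)} = \frac{1}{9}$
$N = \frac{1}{251}$ ($N = - \frac{1}{9 \left(-28 + \frac{1}{9}\right)} = - \frac{1}{9 \left(- \frac{251}{9}\right)} = \left(- \frac{1}{9}\right) \left(- \frac{9}{251}\right) = \frac{1}{251} \approx 0.0039841$)
$16 C{\left(-4 \right)} N = 16 \cdot 5 \cdot \frac{1}{251} = 80 \cdot \frac{1}{251} = \frac{80}{251}$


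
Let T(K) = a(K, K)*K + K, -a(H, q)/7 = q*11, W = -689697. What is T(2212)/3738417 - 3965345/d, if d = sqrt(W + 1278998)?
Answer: -376754476/3738417 - 3965345*sqrt(589301)/589301 ≈ -5266.3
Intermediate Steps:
a(H, q) = -77*q (a(H, q) = -7*q*11 = -77*q)
d = sqrt(589301) (d = sqrt(-689697 + 1278998) = sqrt(589301) ≈ 767.66)
T(K) = K - 77*K**2 (T(K) = (-77*K)*K + K = -77*K**2 + K = K - 77*K**2)
T(2212)/3738417 - 3965345/d = (2212*(1 - 77*2212))/3738417 - 3965345*sqrt(589301)/589301 = (2212*(1 - 170324))*(1/3738417) - 3965345*sqrt(589301)/589301 = (2212*(-170323))*(1/3738417) - 3965345*sqrt(589301)/589301 = -376754476*1/3738417 - 3965345*sqrt(589301)/589301 = -376754476/3738417 - 3965345*sqrt(589301)/589301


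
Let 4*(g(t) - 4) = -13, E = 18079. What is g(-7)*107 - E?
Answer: -71995/4 ≈ -17999.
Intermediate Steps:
g(t) = 3/4 (g(t) = 4 + (1/4)*(-13) = 4 - 13/4 = 3/4)
g(-7)*107 - E = (3/4)*107 - 1*18079 = 321/4 - 18079 = -71995/4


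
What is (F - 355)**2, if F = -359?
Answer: 509796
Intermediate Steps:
(F - 355)**2 = (-359 - 355)**2 = (-714)**2 = 509796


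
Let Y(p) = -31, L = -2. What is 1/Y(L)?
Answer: -1/31 ≈ -0.032258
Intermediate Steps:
1/Y(L) = 1/(-31) = -1/31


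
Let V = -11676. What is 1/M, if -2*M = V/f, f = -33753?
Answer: -11251/1946 ≈ -5.7816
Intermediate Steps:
M = -1946/11251 (M = -(-5838)/(-33753) = -(-5838)*(-1)/33753 = -1/2*3892/11251 = -1946/11251 ≈ -0.17296)
1/M = 1/(-1946/11251) = -11251/1946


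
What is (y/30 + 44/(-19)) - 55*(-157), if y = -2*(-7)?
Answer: 2460448/285 ≈ 8633.2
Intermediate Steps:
y = 14
(y/30 + 44/(-19)) - 55*(-157) = (14/30 + 44/(-19)) - 55*(-157) = (14*(1/30) + 44*(-1/19)) + 8635 = (7/15 - 44/19) + 8635 = -527/285 + 8635 = 2460448/285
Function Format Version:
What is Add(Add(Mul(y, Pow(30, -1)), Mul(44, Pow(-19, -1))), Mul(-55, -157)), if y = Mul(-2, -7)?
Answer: Rational(2460448, 285) ≈ 8633.2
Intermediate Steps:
y = 14
Add(Add(Mul(y, Pow(30, -1)), Mul(44, Pow(-19, -1))), Mul(-55, -157)) = Add(Add(Mul(14, Pow(30, -1)), Mul(44, Pow(-19, -1))), Mul(-55, -157)) = Add(Add(Mul(14, Rational(1, 30)), Mul(44, Rational(-1, 19))), 8635) = Add(Add(Rational(7, 15), Rational(-44, 19)), 8635) = Add(Rational(-527, 285), 8635) = Rational(2460448, 285)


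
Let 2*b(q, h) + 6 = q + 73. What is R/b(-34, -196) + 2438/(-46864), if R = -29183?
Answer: -124333849/70296 ≈ -1768.7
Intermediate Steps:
b(q, h) = 67/2 + q/2 (b(q, h) = -3 + (q + 73)/2 = -3 + (73 + q)/2 = -3 + (73/2 + q/2) = 67/2 + q/2)
R/b(-34, -196) + 2438/(-46864) = -29183/(67/2 + (½)*(-34)) + 2438/(-46864) = -29183/(67/2 - 17) + 2438*(-1/46864) = -29183/33/2 - 1219/23432 = -29183*2/33 - 1219/23432 = -5306/3 - 1219/23432 = -124333849/70296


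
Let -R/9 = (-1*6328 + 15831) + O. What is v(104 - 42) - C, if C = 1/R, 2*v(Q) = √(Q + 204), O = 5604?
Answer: 1/135963 + √266/2 ≈ 8.1548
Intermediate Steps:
v(Q) = √(204 + Q)/2 (v(Q) = √(Q + 204)/2 = √(204 + Q)/2)
R = -135963 (R = -9*((-1*6328 + 15831) + 5604) = -9*((-6328 + 15831) + 5604) = -9*(9503 + 5604) = -9*15107 = -135963)
C = -1/135963 (C = 1/(-135963) = -1/135963 ≈ -7.3549e-6)
v(104 - 42) - C = √(204 + (104 - 42))/2 - 1*(-1/135963) = √(204 + 62)/2 + 1/135963 = √266/2 + 1/135963 = 1/135963 + √266/2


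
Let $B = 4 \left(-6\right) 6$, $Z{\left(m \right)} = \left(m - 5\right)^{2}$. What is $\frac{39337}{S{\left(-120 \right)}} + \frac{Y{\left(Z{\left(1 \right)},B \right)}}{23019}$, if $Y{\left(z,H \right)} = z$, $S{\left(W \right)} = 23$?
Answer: $\frac{905498771}{529437} \approx 1710.3$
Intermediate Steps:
$Z{\left(m \right)} = \left(-5 + m\right)^{2}$
$B = -144$ ($B = \left(-24\right) 6 = -144$)
$\frac{39337}{S{\left(-120 \right)}} + \frac{Y{\left(Z{\left(1 \right)},B \right)}}{23019} = \frac{39337}{23} + \frac{\left(-5 + 1\right)^{2}}{23019} = 39337 \cdot \frac{1}{23} + \left(-4\right)^{2} \cdot \frac{1}{23019} = \frac{39337}{23} + 16 \cdot \frac{1}{23019} = \frac{39337}{23} + \frac{16}{23019} = \frac{905498771}{529437}$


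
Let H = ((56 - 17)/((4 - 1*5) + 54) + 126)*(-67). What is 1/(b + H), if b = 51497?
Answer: 53/2279302 ≈ 2.3253e-5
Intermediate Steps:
H = -450039/53 (H = (39/((4 - 5) + 54) + 126)*(-67) = (39/(-1 + 54) + 126)*(-67) = (39/53 + 126)*(-67) = (6717/53)*(-67) = -450039/53 ≈ -8491.3)
1/(b + H) = 1/(51497 - 450039/53) = 1/(2279302/53) = 53/2279302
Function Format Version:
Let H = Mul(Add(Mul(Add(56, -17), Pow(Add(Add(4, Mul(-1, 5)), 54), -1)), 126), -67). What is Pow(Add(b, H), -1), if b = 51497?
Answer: Rational(53, 2279302) ≈ 2.3253e-5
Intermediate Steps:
H = Rational(-450039, 53) (H = Mul(Add(Mul(39, Pow(Add(Add(4, -5), 54), -1)), 126), -67) = Mul(Add(Mul(39, Pow(Add(-1, 54), -1)), 126), -67) = Mul(Add(Mul(39, Pow(53, -1)), 126), -67) = Mul(Add(Mul(39, Rational(1, 53)), 126), -67) = Mul(Add(Rational(39, 53), 126), -67) = Mul(Rational(6717, 53), -67) = Rational(-450039, 53) ≈ -8491.3)
Pow(Add(b, H), -1) = Pow(Add(51497, Rational(-450039, 53)), -1) = Pow(Rational(2279302, 53), -1) = Rational(53, 2279302)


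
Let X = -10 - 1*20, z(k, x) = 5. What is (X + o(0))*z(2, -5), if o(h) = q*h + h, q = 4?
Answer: -150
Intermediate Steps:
X = -30 (X = -10 - 20 = -30)
o(h) = 5*h (o(h) = 4*h + h = 5*h)
(X + o(0))*z(2, -5) = (-30 + 5*0)*5 = (-30 + 0)*5 = -30*5 = -150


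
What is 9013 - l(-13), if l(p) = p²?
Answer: 8844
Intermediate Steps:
9013 - l(-13) = 9013 - 1*(-13)² = 9013 - 1*169 = 9013 - 169 = 8844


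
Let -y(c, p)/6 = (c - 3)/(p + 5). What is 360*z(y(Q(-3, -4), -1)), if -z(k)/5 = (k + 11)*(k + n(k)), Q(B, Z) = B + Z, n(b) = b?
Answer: -1404000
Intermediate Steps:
y(c, p) = -6*(-3 + c)/(5 + p) (y(c, p) = -6*(c - 3)/(p + 5) = -6*(-3 + c)/(5 + p))
z(k) = -10*k*(11 + k) (z(k) = -5*(k + 11)*(k + k) = -5*(11 + k)*2*k = -10*k*(11 + k))
360*z(y(Q(-3, -4), -1)) = 360*(10*(6*(3 - (-3 - 4))/(5 - 1))*(-11 - 6*(3 - (-3 - 4))/(5 - 1))) = 360*(10*(6*(3 - 1*(-7))/4)*(-11 - 6*(3 - 1*(-7))/4)) = 360*(10*(6*(¼)*(3 + 7))*(-11 - 6*(3 + 7)/4)) = 360*(10*(6*(¼)*10)*(-11 - 6*10/4)) = 360*(10*15*(-11 - 1*15)) = 360*(10*15*(-11 - 15)) = 360*(10*15*(-26)) = 360*(-3900) = -1404000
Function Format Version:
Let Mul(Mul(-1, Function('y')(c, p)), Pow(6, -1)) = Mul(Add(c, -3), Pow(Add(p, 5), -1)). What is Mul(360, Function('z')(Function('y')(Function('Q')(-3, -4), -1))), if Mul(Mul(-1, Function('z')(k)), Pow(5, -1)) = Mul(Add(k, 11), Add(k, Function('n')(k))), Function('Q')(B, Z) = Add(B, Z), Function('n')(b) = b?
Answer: -1404000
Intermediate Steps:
Function('y')(c, p) = Mul(-6, Pow(Add(5, p), -1), Add(-3, c)) (Function('y')(c, p) = Mul(-6, Mul(Add(c, -3), Pow(Add(p, 5), -1))) = Mul(-6, Mul(Add(-3, c), Pow(Add(5, p), -1))) = Mul(-6, Mul(Pow(Add(5, p), -1), Add(-3, c))) = Mul(-6, Pow(Add(5, p), -1), Add(-3, c)))
Function('z')(k) = Mul(-10, k, Add(11, k)) (Function('z')(k) = Mul(-5, Mul(Add(k, 11), Add(k, k))) = Mul(-5, Mul(Add(11, k), Mul(2, k))) = Mul(-5, Mul(2, k, Add(11, k))) = Mul(-10, k, Add(11, k)))
Mul(360, Function('z')(Function('y')(Function('Q')(-3, -4), -1))) = Mul(360, Mul(10, Mul(6, Pow(Add(5, -1), -1), Add(3, Mul(-1, Add(-3, -4)))), Add(-11, Mul(-1, Mul(6, Pow(Add(5, -1), -1), Add(3, Mul(-1, Add(-3, -4)))))))) = Mul(360, Mul(10, Mul(6, Pow(4, -1), Add(3, Mul(-1, -7))), Add(-11, Mul(-1, Mul(6, Pow(4, -1), Add(3, Mul(-1, -7))))))) = Mul(360, Mul(10, Mul(6, Rational(1, 4), Add(3, 7)), Add(-11, Mul(-1, Mul(6, Rational(1, 4), Add(3, 7)))))) = Mul(360, Mul(10, Mul(6, Rational(1, 4), 10), Add(-11, Mul(-1, Mul(6, Rational(1, 4), 10))))) = Mul(360, Mul(10, 15, Add(-11, Mul(-1, 15)))) = Mul(360, Mul(10, 15, Add(-11, -15))) = Mul(360, Mul(10, 15, -26)) = Mul(360, -3900) = -1404000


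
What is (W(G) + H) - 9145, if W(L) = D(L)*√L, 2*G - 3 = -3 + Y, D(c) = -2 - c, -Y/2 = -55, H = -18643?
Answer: -27788 - 57*√55 ≈ -28211.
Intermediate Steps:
Y = 110 (Y = -2*(-55) = 110)
G = 55 (G = 3/2 + (-3 + 110)/2 = 3/2 + (½)*107 = 3/2 + 107/2 = 55)
W(L) = √L*(-2 - L) (W(L) = (-2 - L)*√L = √L*(-2 - L))
(W(G) + H) - 9145 = (√55*(-2 - 1*55) - 18643) - 9145 = (√55*(-2 - 55) - 18643) - 9145 = (√55*(-57) - 18643) - 9145 = (-57*√55 - 18643) - 9145 = (-18643 - 57*√55) - 9145 = -27788 - 57*√55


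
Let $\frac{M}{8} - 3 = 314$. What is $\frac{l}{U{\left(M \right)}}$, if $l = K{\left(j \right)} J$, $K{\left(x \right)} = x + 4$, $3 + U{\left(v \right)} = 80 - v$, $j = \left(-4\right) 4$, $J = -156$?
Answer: $- \frac{1872}{2459} \approx -0.76128$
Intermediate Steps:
$M = 2536$ ($M = 24 + 8 \cdot 314 = 24 + 2512 = 2536$)
$j = -16$
$U{\left(v \right)} = 77 - v$ ($U{\left(v \right)} = -3 - \left(-80 + v\right) = 77 - v$)
$K{\left(x \right)} = 4 + x$
$l = 1872$ ($l = \left(4 - 16\right) \left(-156\right) = \left(-12\right) \left(-156\right) = 1872$)
$\frac{l}{U{\left(M \right)}} = \frac{1872}{77 - 2536} = \frac{1872}{-2459} = 1872 \left(- \frac{1}{2459}\right) = - \frac{1872}{2459}$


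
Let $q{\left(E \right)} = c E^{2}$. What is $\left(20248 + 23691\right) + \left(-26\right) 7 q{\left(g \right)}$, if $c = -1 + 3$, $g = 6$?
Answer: $30835$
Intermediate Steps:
$c = 2$
$q{\left(E \right)} = 2 E^{2}$
$\left(20248 + 23691\right) + \left(-26\right) 7 q{\left(g \right)} = \left(20248 + 23691\right) + \left(-26\right) 7 \cdot 2 \cdot 6^{2} = 43939 - 182 \cdot 2 \cdot 36 = 43939 - 13104 = 30835$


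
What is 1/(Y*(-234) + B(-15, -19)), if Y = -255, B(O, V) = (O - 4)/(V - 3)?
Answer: 22/1312759 ≈ 1.6759e-5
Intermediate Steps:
B(O, V) = (-4 + O)/(-3 + V)
1/(Y*(-234) + B(-15, -19)) = 1/(-255*(-234) + (-4 - 15)/(-3 - 19)) = 1/(59670 - 19/(-22)) = 1/(59670 - 1/22*(-19)) = 1/(59670 + 19/22) = 1/(1312759/22) = 22/1312759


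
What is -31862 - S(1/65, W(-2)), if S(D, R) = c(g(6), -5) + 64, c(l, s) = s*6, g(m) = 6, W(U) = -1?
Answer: -31896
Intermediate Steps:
c(l, s) = 6*s
S(D, R) = 34 (S(D, R) = 6*(-5) + 64 = -30 + 64 = 34)
-31862 - S(1/65, W(-2)) = -31862 - 1*34 = -31862 - 34 = -31896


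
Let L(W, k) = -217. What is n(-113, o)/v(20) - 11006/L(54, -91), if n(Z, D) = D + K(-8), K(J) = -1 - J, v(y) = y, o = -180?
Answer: 182579/4340 ≈ 42.069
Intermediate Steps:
n(Z, D) = 7 + D (n(Z, D) = D + (-1 - 1*(-8)) = D + (-1 + 8) = D + 7 = 7 + D)
n(-113, o)/v(20) - 11006/L(54, -91) = (7 - 180)/20 - 11006/(-217) = -173*1/20 - 11006*(-1/217) = -173/20 + 11006/217 = 182579/4340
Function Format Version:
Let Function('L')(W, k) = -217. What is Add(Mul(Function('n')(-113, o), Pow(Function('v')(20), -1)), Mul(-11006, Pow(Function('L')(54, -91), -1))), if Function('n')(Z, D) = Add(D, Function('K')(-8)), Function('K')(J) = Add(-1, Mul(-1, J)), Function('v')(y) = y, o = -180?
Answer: Rational(182579, 4340) ≈ 42.069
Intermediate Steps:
Function('n')(Z, D) = Add(7, D) (Function('n')(Z, D) = Add(D, Add(-1, Mul(-1, -8))) = Add(D, Add(-1, 8)) = Add(D, 7) = Add(7, D))
Add(Mul(Function('n')(-113, o), Pow(Function('v')(20), -1)), Mul(-11006, Pow(Function('L')(54, -91), -1))) = Add(Mul(Add(7, -180), Pow(20, -1)), Mul(-11006, Pow(-217, -1))) = Add(Mul(-173, Rational(1, 20)), Mul(-11006, Rational(-1, 217))) = Add(Rational(-173, 20), Rational(11006, 217)) = Rational(182579, 4340)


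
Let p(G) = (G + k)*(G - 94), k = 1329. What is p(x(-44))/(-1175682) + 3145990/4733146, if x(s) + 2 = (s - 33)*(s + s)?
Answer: -21041436016555/463722879631 ≈ -45.375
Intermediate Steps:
x(s) = -2 + 2*s*(-33 + s) (x(s) = -2 + (s - 33)*(s + s) = -2 + (-33 + s)*(2*s) = -2 + 2*s*(-33 + s))
p(G) = (-94 + G)*(1329 + G) (p(G) = (G + 1329)*(G - 94) = (1329 + G)*(-94 + G) = (-94 + G)*(1329 + G))
p(x(-44))/(-1175682) + 3145990/4733146 = (-124926 + (-2 - 66*(-44) + 2*(-44)²)² + 1235*(-2 - 66*(-44) + 2*(-44)²))/(-1175682) + 3145990/4733146 = (-124926 + (-2 + 2904 + 2*1936)² + 1235*(-2 + 2904 + 2*1936))*(-1/1175682) + 3145990*(1/4733146) = (-124926 + (-2 + 2904 + 3872)² + 1235*(-2 + 2904 + 3872))*(-1/1175682) + 1572995/2366573 = (-124926 + 6774² + 1235*6774)*(-1/1175682) + 1572995/2366573 = (-124926 + 45887076 + 8365890)*(-1/1175682) + 1572995/2366573 = 54128040*(-1/1175682) + 1572995/2366573 = -9021340/195947 + 1572995/2366573 = -21041436016555/463722879631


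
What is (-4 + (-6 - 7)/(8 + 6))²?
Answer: 4761/196 ≈ 24.291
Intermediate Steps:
(-4 + (-6 - 7)/(8 + 6))² = (-4 - 13/14)² = (-69/14)² = 4761/196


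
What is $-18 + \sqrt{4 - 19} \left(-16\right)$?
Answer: $-18 - 16 i \sqrt{15} \approx -18.0 - 61.968 i$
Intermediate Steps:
$-18 + \sqrt{4 - 19} \left(-16\right) = -18 + \sqrt{-15} \left(-16\right) = -18 + i \sqrt{15} \left(-16\right) = -18 - 16 i \sqrt{15}$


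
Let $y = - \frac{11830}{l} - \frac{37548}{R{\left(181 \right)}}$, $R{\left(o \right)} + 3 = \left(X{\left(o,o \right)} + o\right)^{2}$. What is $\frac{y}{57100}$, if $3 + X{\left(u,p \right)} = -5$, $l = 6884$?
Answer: $- \frac{153126253}{2940801086600} \approx -5.207 \cdot 10^{-5}$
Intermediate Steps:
$X{\left(u,p \right)} = -8$ ($X{\left(u,p \right)} = -3 - 5 = -8$)
$R{\left(o \right)} = -3 + \left(-8 + o\right)^{2}$
$y = - \frac{153126253}{51502646}$ ($y = - \frac{11830}{6884} - \frac{37548}{-3 + \left(-8 + 181\right)^{2}} = \left(-11830\right) \frac{1}{6884} - \frac{37548}{-3 + 173^{2}} = - \frac{5915}{3442} - \frac{37548}{-3 + 29929} = - \frac{5915}{3442} - \frac{37548}{29926} = - \frac{5915}{3442} - \frac{18774}{14963} = - \frac{153126253}{51502646} \approx -2.9732$)
$\frac{y}{57100} = - \frac{153126253}{51502646 \cdot 57100} = \left(- \frac{153126253}{51502646}\right) \frac{1}{57100} = - \frac{153126253}{2940801086600}$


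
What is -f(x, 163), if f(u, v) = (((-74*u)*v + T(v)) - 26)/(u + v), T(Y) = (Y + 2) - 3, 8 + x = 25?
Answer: 34153/30 ≈ 1138.4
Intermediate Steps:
x = 17 (x = -8 + 25 = 17)
T(Y) = -1 + Y (T(Y) = (2 + Y) - 3 = -1 + Y)
f(u, v) = (-27 + v - 74*u*v)/(u + v) (f(u, v) = (((-74*u)*v + (-1 + v)) - 26)/(u + v) = ((-74*u*v + (-1 + v)) - 26)/(u + v) = ((-1 + v - 74*u*v) - 26)/(u + v) = (-27 + v - 74*u*v)/(u + v))
-f(x, 163) = -(-27 + 163 - 74*17*163)/(17 + 163) = -(-27 + 163 - 205054)/180 = -(-204918)/180 = -1*(-34153/30) = 34153/30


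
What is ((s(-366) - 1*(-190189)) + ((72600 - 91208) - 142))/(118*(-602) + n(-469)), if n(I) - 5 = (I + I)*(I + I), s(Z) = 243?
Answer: 171682/808813 ≈ 0.21226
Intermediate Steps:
n(I) = 5 + 4*I² (n(I) = 5 + (I + I)*(I + I) = 5 + (2*I)*(2*I) = 5 + 4*I²)
((s(-366) - 1*(-190189)) + ((72600 - 91208) - 142))/(118*(-602) + n(-469)) = ((243 - 1*(-190189)) + ((72600 - 91208) - 142))/(118*(-602) + (5 + 4*(-469)²)) = ((243 + 190189) + (-18608 - 142))/(-71036 + (5 + 4*219961)) = (190432 - 18750)/(-71036 + (5 + 879844)) = 171682/(-71036 + 879849) = 171682/808813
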